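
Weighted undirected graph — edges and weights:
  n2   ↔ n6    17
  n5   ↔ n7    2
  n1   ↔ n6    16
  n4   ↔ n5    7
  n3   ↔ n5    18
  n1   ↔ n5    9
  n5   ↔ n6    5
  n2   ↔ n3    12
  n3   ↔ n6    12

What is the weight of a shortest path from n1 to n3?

26

Checking several routes:
n1→n6→n5→n3: 16 + 5 + 18 = 39
n1→n5→n6→n2→n3: 9 + 5 + 17 + 12 = 43
n1→n6→n3: 16 + 12 = 28
n1→n5→n6→n3: 9 + 5 + 12 = 26
n1→n5→n3: 9 + 18 = 27
Best route has total 26.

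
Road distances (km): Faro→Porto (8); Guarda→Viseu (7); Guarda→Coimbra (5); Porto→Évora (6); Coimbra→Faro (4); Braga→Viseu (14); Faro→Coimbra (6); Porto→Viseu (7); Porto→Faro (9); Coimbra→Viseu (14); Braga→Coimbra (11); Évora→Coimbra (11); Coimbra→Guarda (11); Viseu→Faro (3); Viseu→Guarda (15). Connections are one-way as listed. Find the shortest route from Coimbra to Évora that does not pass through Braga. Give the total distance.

Paths from Coimbra to Évora avoiding Braga:
Coimbra→Guarda→Viseu→Faro→Porto→Évora: 11 + 7 + 3 + 8 + 6 = 35
Coimbra→Faro→Porto→Évora: 4 + 8 + 6 = 18
Coimbra→Viseu→Faro→Porto→Évora: 14 + 3 + 8 + 6 = 31
Shortest: 18 km.

18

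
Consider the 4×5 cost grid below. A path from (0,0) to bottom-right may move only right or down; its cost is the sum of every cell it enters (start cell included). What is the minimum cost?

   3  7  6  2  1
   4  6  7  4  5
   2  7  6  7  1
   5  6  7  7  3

28

Take r0c0 r0c1 r0c2 r0c3 r0c4 r1c4 r2c4 r3c4 for a total of 3 + 7 + 6 + 2 + 1 + 5 + 1 + 3 = 28.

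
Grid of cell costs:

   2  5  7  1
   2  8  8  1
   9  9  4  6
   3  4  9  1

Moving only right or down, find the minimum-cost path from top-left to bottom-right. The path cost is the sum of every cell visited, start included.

Cheapest: (0,0) → (0,1) → (0,2) → (0,3) → (1,3) → (2,3) → (3,3)
  2 + 5 + 7 + 1 + 1 + 6 + 1 = 23

23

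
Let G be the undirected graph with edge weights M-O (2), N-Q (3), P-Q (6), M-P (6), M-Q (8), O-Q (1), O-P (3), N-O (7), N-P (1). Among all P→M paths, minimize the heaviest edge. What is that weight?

3

Comparing a few candidate routes:
P-M: max(6) = 6
P-Q-N-O-M: max(6, 3, 7, 2) = 7
P-O-M: max(3, 2) = 3
P-Q-O-M: max(6, 1, 2) = 6
P-N-Q-O-M: max(1, 3, 1, 2) = 3
Best route has worst link 3.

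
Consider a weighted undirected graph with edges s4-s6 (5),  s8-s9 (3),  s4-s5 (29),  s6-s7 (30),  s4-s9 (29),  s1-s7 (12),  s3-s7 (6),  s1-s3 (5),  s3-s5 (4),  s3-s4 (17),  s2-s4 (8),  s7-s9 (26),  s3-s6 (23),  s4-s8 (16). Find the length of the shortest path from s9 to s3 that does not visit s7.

Paths from s9 to s3 avoiding s7:
s9 - s4 - s6 - s3: 29 + 5 + 23 = 57
s9 - s8 - s4 - s3: 3 + 16 + 17 = 36
s9 - s4 - s5 - s3: 29 + 29 + 4 = 62
s9 - s8 - s4 - s6 - s3: 3 + 16 + 5 + 23 = 47
s9 - s8 - s4 - s5 - s3: 3 + 16 + 29 + 4 = 52
s9 - s4 - s3: 29 + 17 = 46
The minimum is 36.

36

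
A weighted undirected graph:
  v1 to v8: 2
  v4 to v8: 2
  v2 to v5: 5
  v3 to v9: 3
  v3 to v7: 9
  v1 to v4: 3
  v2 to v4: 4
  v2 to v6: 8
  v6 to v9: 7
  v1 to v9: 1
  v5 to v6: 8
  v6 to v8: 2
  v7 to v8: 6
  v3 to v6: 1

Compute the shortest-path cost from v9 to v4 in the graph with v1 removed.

Comparing a few candidate routes:
v9-v6-v8-v4: 7 + 2 + 2 = 11
v9-v3-v6-v8-v4: 3 + 1 + 2 + 2 = 8
v9-v3-v6-v2-v4: 3 + 1 + 8 + 4 = 16
v9-v6-v2-v4: 7 + 8 + 4 = 19
Shortest: 8.

8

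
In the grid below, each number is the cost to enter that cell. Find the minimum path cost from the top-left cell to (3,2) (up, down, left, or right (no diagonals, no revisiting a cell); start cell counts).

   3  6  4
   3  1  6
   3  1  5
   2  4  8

20

Cheapest: [0,0] -> [1,0] -> [1,1] -> [2,1] -> [3,1] -> [3,2]
  3 + 3 + 1 + 1 + 4 + 8 = 20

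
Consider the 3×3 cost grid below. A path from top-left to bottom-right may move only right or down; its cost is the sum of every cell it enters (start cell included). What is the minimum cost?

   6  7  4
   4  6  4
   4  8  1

One optimal route is [0,0] [1,0] [1,1] [1,2] [2,2].
Its cost is 6 + 4 + 6 + 4 + 1 = 21.
For comparison, the top-then-right route costs 22.

21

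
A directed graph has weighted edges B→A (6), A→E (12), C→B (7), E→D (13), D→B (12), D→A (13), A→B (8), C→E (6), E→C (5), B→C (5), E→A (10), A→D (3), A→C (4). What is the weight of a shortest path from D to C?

17

A few of the D→C routes:
D -> B -> C: 12 + 5 = 17
D -> A -> E -> C: 13 + 12 + 5 = 30
D -> A -> C: 13 + 4 = 17
D -> B -> A -> C: 12 + 6 + 4 = 22
D -> A -> B -> C: 13 + 8 + 5 = 26
Shortest: 17.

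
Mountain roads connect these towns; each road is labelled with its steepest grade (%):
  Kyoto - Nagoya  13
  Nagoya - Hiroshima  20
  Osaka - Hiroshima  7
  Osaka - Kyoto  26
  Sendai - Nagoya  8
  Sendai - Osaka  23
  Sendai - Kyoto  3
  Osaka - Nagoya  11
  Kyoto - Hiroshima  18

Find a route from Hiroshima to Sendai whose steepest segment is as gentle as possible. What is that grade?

Checking several routes:
Hiroshima - Nagoya - Kyoto - Sendai: max(20, 13, 3) = 20
Hiroshima - Kyoto - Sendai: max(18, 3) = 18
Hiroshima - Nagoya - Sendai: max(20, 8) = 20
Hiroshima - Kyoto - Nagoya - Sendai: max(18, 13, 8) = 18
Hiroshima - Osaka - Nagoya - Sendai: max(7, 11, 8) = 11
Hiroshima - Osaka - Nagoya - Kyoto - Sendai: max(7, 11, 13, 3) = 13
Smallest bottleneck: 11%.

11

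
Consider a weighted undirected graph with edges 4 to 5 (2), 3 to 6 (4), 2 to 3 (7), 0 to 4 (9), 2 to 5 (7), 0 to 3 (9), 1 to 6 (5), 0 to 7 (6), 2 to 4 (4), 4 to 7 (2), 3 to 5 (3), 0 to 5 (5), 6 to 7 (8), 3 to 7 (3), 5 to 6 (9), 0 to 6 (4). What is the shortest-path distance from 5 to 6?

7

A few of the 5→6 routes:
5 -> 6: 9
5 -> 3 -> 6: 3 + 4 = 7
5 -> 0 -> 6: 5 + 4 = 9
The minimum is 7.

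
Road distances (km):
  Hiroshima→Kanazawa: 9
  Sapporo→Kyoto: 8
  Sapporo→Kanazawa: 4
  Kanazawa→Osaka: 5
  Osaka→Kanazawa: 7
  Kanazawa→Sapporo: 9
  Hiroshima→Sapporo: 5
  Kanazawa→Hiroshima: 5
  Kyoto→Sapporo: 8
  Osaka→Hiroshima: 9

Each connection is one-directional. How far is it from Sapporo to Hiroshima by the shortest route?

9

Routes from Sapporo to Hiroshima:
Sapporo -> Kanazawa -> Osaka -> Hiroshima: 4 + 5 + 9 = 18
Sapporo -> Kanazawa -> Hiroshima: 4 + 5 = 9
Shortest: 9 km.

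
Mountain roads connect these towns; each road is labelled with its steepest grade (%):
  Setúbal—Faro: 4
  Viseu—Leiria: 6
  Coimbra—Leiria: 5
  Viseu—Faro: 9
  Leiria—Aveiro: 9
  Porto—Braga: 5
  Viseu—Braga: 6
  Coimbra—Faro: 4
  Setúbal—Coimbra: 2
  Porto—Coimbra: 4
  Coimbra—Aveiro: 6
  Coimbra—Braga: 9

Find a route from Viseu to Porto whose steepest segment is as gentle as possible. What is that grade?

Some routes from Viseu to Porto:
Viseu→Braga→Porto: max(6, 5) = 6
Viseu→Leiria→Coimbra→Porto: max(6, 5, 4) = 6
Viseu→Braga→Coimbra→Porto: max(6, 9, 4) = 9
Viseu→Faro→Coimbra→Porto: max(9, 4, 4) = 9
The minimum achievable maximum is 6%.

6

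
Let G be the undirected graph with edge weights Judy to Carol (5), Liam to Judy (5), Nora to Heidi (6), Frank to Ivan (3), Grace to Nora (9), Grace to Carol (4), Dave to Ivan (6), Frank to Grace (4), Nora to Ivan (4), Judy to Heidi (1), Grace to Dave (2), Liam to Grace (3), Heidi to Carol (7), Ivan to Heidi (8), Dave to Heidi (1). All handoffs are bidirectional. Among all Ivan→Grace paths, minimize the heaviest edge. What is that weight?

4

A few of the Ivan→Grace routes:
Ivan-Dave-Grace: max(6, 2) = 6
Ivan-Dave-Heidi-Judy-Carol-Grace: max(6, 1, 1, 5, 4) = 6
Ivan-Nora-Heidi-Dave-Grace: max(4, 6, 1, 2) = 6
Ivan-Frank-Grace: max(3, 4) = 4
Ivan-Dave-Heidi-Judy-Liam-Grace: max(6, 1, 1, 5, 3) = 6
Smallest bottleneck: 4.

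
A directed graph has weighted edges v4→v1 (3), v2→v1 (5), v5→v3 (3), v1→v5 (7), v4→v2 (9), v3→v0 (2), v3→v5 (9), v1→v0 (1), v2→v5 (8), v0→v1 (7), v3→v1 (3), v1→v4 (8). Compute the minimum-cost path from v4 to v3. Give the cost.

13

Routes from v4 to v3:
v4 -> v1 -> v5 -> v3: 3 + 7 + 3 = 13
v4 -> v2 -> v1 -> v5 -> v3: 9 + 5 + 7 + 3 = 24
v4 -> v2 -> v5 -> v3: 9 + 8 + 3 = 20
Best route has total 13.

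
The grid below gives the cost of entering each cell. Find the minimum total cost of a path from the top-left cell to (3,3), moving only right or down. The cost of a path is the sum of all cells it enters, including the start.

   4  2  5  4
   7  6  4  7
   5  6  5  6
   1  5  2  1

23

Take (0,0) → (0,1) → (0,2) → (1,2) → (2,2) → (3,2) → (3,3) for a total of 4 + 2 + 5 + 4 + 5 + 2 + 1 = 23.
(Top row then right column would cost 29.)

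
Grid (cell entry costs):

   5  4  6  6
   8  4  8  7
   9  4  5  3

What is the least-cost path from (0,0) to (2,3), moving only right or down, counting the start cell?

Take (0,0)→(0,1)→(1,1)→(2,1)→(2,2)→(2,3) for a total of 5 + 4 + 4 + 4 + 5 + 3 = 25.

25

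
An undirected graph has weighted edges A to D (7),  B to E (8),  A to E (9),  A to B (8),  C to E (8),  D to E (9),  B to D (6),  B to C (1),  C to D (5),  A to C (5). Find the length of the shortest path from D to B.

6

Some routes from D to B:
D-B: 6
D-A-C-B: 7 + 5 + 1 = 13
D-A-B: 7 + 8 = 15
D-C-B: 5 + 1 = 6
Best route has total 6.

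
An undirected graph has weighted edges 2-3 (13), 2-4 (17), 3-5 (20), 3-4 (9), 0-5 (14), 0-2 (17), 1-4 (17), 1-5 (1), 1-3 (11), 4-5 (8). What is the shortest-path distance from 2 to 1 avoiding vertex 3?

Routes from 2 to 1 avoiding 3:
2 -> 0 -> 5 -> 4 -> 1: 17 + 14 + 8 + 17 = 56
2 -> 0 -> 5 -> 1: 17 + 14 + 1 = 32
2 -> 4 -> 1: 17 + 17 = 34
2 -> 4 -> 5 -> 1: 17 + 8 + 1 = 26
Shortest: 26.

26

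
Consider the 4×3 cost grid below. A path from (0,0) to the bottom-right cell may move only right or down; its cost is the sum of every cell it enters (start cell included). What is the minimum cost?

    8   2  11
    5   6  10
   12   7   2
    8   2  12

Cheapest: r0c0→r0c1→r1c1→r2c1→r2c2→r3c2
  8 + 2 + 6 + 7 + 2 + 12 = 37
(Top row then right column would cost 45.)

37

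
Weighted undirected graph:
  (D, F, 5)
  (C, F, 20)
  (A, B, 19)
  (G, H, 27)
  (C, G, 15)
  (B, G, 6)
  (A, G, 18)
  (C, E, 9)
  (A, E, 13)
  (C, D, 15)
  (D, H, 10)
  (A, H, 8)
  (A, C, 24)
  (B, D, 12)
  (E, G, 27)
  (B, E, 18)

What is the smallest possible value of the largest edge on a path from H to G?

12

Some routes from H to G:
H - D - C - E - A - G: max(10, 15, 9, 13, 18) = 18
H - A - E - C - D - B - G: max(8, 13, 9, 15, 12, 6) = 15
H - D - C - E - B - G: max(10, 15, 9, 18, 6) = 18
H - D - C - G: max(10, 15, 15) = 15
H - A - E - C - G: max(8, 13, 9, 15) = 15
H - D - B - G: max(10, 12, 6) = 12
The minimum achievable maximum is 12.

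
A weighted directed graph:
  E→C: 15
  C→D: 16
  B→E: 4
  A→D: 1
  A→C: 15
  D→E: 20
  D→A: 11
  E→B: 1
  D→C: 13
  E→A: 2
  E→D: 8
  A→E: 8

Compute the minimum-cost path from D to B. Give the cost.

20

Candidate routes:
D→E→B: 20 + 1 = 21
D→A→E→B: 11 + 8 + 1 = 20
Best route has total 20.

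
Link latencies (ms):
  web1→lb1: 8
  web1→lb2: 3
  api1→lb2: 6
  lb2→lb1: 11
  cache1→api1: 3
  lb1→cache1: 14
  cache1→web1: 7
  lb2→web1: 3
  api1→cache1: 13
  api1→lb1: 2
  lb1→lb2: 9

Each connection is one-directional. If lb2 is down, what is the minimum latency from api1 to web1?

Paths from api1 to web1 avoiding lb2:
api1→cache1→web1: 13 + 7 = 20
api1→lb1→cache1→web1: 2 + 14 + 7 = 23
Shortest: 20 ms.

20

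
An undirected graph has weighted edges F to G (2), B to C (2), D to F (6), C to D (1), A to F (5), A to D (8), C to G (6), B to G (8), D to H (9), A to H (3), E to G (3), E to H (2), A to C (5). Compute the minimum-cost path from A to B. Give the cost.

Some routes from A to B:
A - C - B: 5 + 2 = 7
A - F - G - C - B: 5 + 2 + 6 + 2 = 15
A - D - C - B: 8 + 1 + 2 = 11
A - H - D - C - B: 3 + 9 + 1 + 2 = 15
A - F - D - C - B: 5 + 6 + 1 + 2 = 14
Best route has total 7.

7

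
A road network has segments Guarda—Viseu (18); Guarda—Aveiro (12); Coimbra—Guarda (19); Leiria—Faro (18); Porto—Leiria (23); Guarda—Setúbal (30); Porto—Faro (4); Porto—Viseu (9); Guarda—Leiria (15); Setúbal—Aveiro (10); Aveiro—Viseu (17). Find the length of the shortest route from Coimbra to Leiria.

Checking several routes:
Coimbra -> Guarda -> Setúbal -> Aveiro -> Viseu -> Porto -> Faro -> Leiria: 19 + 30 + 10 + 17 + 9 + 4 + 18 = 107
Coimbra -> Guarda -> Aveiro -> Viseu -> Porto -> Faro -> Leiria: 19 + 12 + 17 + 9 + 4 + 18 = 79
Coimbra -> Guarda -> Viseu -> Porto -> Faro -> Leiria: 19 + 18 + 9 + 4 + 18 = 68
Coimbra -> Guarda -> Leiria: 19 + 15 = 34
Coimbra -> Guarda -> Aveiro -> Viseu -> Porto -> Leiria: 19 + 12 + 17 + 9 + 23 = 80
Coimbra -> Guarda -> Viseu -> Porto -> Leiria: 19 + 18 + 9 + 23 = 69
Shortest: 34 km.

34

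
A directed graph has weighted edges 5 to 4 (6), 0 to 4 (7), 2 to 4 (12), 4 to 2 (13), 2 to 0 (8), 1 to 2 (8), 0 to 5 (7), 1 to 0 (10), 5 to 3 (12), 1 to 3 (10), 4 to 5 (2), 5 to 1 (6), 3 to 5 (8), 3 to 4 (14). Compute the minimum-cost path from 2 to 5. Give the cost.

Candidate routes:
2 - 0 - 5: 8 + 7 = 15
2 - 4 - 5: 12 + 2 = 14
2 - 0 - 4 - 5: 8 + 7 + 2 = 17
The minimum is 14.

14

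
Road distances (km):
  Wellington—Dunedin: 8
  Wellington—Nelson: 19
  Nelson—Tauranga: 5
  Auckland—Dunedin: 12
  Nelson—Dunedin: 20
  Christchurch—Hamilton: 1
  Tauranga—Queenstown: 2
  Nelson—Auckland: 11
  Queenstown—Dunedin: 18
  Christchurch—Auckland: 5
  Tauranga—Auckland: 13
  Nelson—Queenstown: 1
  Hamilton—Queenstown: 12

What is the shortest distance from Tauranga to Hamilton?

A few of the Tauranga→Hamilton routes:
Tauranga - Nelson - Queenstown - Hamilton: 5 + 1 + 12 = 18
Tauranga - Queenstown - Hamilton: 2 + 12 = 14
Tauranga - Auckland - Christchurch - Hamilton: 13 + 5 + 1 = 19
Shortest: 14 km.

14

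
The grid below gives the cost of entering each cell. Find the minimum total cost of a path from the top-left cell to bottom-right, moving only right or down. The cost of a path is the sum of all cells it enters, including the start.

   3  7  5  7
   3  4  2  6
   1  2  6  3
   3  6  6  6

Cheapest: (0,0) (1,0) (2,0) (2,1) (2,2) (2,3) (3,3)
  3 + 3 + 1 + 2 + 6 + 3 + 6 = 24

24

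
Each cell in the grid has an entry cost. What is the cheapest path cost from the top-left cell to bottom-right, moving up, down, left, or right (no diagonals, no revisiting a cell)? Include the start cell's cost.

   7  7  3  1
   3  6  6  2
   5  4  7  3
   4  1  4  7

One optimal route is r0c0 -> r0c1 -> r0c2 -> r0c3 -> r1c3 -> r2c3 -> r3c3.
Its cost is 7 + 7 + 3 + 1 + 2 + 3 + 7 = 30.

30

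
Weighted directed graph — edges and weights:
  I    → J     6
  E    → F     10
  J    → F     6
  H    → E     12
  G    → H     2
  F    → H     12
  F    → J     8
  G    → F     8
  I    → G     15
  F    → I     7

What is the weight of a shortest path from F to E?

Paths from F to E:
F→I→G→H→E: 7 + 15 + 2 + 12 = 36
F→H→E: 12 + 12 = 24
The minimum is 24.

24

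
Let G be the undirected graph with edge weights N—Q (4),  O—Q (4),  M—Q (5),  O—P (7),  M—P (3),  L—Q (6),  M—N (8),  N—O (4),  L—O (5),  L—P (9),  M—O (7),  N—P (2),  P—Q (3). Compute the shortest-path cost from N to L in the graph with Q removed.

A few of the N→L routes:
N→P→L: 2 + 9 = 11
N→P→O→L: 2 + 7 + 5 = 14
N→O→L: 4 + 5 = 9
Shortest: 9.

9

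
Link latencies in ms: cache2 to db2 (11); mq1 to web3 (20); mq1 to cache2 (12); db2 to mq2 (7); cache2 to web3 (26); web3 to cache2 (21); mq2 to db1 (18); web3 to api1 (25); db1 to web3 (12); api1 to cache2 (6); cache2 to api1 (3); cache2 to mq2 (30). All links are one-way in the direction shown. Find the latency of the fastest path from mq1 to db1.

A few of the mq1→db1 routes:
mq1→web3→cache2→db2→mq2→db1: 20 + 21 + 11 + 7 + 18 = 77
mq1→cache2→mq2→db1: 12 + 30 + 18 = 60
mq1→cache2→db2→mq2→db1: 12 + 11 + 7 + 18 = 48
Best route has total 48 ms.

48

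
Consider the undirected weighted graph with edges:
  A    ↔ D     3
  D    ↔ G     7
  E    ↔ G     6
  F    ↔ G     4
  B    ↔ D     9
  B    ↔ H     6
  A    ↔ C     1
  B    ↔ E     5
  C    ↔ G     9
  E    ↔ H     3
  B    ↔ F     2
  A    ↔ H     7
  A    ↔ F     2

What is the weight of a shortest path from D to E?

A few of the D→E routes:
D -> A -> H -> E: 3 + 7 + 3 = 13
D -> B -> E: 9 + 5 = 14
D -> G -> E: 7 + 6 = 13
D -> A -> F -> B -> E: 3 + 2 + 2 + 5 = 12
Best route has total 12.

12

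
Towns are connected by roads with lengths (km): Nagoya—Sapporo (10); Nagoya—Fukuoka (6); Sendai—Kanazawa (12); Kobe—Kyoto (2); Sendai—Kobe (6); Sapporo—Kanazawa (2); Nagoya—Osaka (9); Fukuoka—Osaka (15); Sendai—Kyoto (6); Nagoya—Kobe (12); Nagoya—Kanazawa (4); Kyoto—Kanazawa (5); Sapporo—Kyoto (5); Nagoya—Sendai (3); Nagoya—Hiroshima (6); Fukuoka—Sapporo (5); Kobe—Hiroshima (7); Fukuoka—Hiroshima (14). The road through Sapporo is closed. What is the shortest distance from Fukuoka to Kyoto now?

Some routes from Fukuoka to Kyoto avoiding Sapporo:
Fukuoka→Nagoya→Sendai→Kobe→Kyoto: 6 + 3 + 6 + 2 = 17
Fukuoka→Nagoya→Kobe→Kyoto: 6 + 12 + 2 = 20
Fukuoka→Nagoya→Kanazawa→Kyoto: 6 + 4 + 5 = 15
Fukuoka→Nagoya→Sendai→Kyoto: 6 + 3 + 6 = 15
The minimum is 15 km.

15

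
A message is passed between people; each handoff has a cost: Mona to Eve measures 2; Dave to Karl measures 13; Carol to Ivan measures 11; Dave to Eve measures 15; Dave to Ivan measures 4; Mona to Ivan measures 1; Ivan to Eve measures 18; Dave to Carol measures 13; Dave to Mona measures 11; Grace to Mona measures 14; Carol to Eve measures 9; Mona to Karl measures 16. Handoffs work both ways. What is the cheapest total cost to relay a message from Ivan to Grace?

Comparing a few candidate routes:
Ivan → Mona → Grace: 1 + 14 = 15
Ivan → Carol → Eve → Mona → Grace: 11 + 9 + 2 + 14 = 36
Ivan → Dave → Mona → Grace: 4 + 11 + 14 = 29
Ivan → Dave → Eve → Mona → Grace: 4 + 15 + 2 + 14 = 35
Ivan → Eve → Mona → Grace: 18 + 2 + 14 = 34
Best route has total 15.

15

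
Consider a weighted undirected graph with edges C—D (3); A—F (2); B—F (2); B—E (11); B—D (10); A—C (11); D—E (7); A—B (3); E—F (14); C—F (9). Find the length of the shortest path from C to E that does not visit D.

22

Some routes from C to E avoiding D:
C - F - E: 9 + 14 = 23
C - A - F - B - E: 11 + 2 + 2 + 11 = 26
C - F - B - E: 9 + 2 + 11 = 22
C - F - A - B - E: 9 + 2 + 3 + 11 = 25
C - A - F - E: 11 + 2 + 14 = 27
C - A - B - E: 11 + 3 + 11 = 25
The minimum is 22.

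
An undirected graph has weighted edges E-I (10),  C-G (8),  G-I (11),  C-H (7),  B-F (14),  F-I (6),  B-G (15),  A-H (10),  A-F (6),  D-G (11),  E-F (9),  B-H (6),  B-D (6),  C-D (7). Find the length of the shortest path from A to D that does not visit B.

Candidate routes:
A→F→E→I→G→C→D: 6 + 9 + 10 + 11 + 8 + 7 = 51
A→H→C→D: 10 + 7 + 7 = 24
A→F→E→I→G→D: 6 + 9 + 10 + 11 + 11 = 47
A→H→C→G→D: 10 + 7 + 8 + 11 = 36
A→F→I→G→C→D: 6 + 6 + 11 + 8 + 7 = 38
A→F→I→G→D: 6 + 6 + 11 + 11 = 34
Best route has total 24.

24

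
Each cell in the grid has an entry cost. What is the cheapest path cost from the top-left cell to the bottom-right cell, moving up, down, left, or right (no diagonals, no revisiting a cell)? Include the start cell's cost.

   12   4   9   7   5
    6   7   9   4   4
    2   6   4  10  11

Path r0c0→r0c1→r0c2→r0c3→r1c3→r1c4→r2c4: 12 + 4 + 9 + 7 + 4 + 4 + 11 = 51.

51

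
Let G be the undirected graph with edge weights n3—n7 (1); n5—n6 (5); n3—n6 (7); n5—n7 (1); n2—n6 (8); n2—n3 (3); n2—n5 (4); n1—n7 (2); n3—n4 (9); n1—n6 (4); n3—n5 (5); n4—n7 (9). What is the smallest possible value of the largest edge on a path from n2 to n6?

Checking several routes:
n2-n5-n6: max(4, 5) = 5
n2-n5-n7-n1-n6: max(4, 1, 2, 4) = 4
n2-n5-n3-n7-n1-n6: max(4, 5, 1, 2, 4) = 5
n2-n3-n7-n1-n6: max(3, 1, 2, 4) = 4
The minimum achievable maximum is 4.

4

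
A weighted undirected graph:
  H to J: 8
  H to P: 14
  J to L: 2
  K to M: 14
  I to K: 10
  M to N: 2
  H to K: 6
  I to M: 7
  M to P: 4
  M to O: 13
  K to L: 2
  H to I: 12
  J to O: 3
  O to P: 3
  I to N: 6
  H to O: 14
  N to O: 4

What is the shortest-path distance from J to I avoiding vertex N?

Some routes from J to I avoiding N:
J → L → K → I: 2 + 2 + 10 = 14
J → O → P → M → I: 3 + 3 + 4 + 7 = 17
J → L → K → H → I: 2 + 2 + 6 + 12 = 22
J → H → I: 8 + 12 = 20
J → O → M → I: 3 + 13 + 7 = 23
Best route has total 14.

14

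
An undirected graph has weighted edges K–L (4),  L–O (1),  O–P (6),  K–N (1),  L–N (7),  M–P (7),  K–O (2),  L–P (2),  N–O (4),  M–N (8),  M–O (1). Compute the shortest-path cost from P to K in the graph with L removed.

Checking several routes:
P - M - O - N - K: 7 + 1 + 4 + 1 = 13
P - O - K: 6 + 2 = 8
P - M - N - K: 7 + 8 + 1 = 16
P - O - N - K: 6 + 4 + 1 = 11
P - M - O - K: 7 + 1 + 2 = 10
Best route has total 8.

8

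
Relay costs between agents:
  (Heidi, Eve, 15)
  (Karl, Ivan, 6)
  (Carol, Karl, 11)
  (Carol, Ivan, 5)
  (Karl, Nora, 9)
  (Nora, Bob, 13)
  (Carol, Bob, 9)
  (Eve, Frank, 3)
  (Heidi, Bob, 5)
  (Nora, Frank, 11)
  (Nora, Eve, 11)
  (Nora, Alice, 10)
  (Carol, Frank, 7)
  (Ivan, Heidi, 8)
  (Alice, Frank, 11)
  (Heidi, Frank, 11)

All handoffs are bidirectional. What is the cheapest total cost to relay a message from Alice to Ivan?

23

Some routes from Alice to Ivan:
Alice-Nora-Frank-Carol-Ivan: 10 + 11 + 7 + 5 = 33
Alice-Frank-Carol-Ivan: 11 + 7 + 5 = 23
Alice-Frank-Heidi-Ivan: 11 + 11 + 8 = 30
Alice-Nora-Karl-Ivan: 10 + 9 + 6 = 25
The minimum is 23.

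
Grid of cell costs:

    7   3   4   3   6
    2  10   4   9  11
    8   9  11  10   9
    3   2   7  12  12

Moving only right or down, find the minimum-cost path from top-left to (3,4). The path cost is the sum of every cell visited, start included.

One optimal route is (0,0) (1,0) (2,0) (3,0) (3,1) (3,2) (3,3) (3,4).
Its cost is 7 + 2 + 8 + 3 + 2 + 7 + 12 + 12 = 53.

53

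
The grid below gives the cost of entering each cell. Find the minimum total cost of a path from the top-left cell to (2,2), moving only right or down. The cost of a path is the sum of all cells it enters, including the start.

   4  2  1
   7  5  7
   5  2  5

One optimal route is r0c0→r0c1→r1c1→r2c1→r2c2.
Its cost is 4 + 2 + 5 + 2 + 5 = 18.

18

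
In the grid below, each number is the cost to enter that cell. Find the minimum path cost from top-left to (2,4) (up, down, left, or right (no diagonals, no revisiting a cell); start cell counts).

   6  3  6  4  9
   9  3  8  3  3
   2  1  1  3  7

24

Best path: [0,0] [0,1] [1,1] [2,1] [2,2] [2,3] [2,4]
Cost: 6 + 3 + 3 + 1 + 1 + 3 + 7 = 24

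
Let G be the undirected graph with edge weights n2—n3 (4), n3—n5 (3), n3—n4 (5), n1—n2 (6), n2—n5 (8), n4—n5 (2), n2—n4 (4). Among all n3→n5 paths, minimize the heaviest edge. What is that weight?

3

Paths from n3 to n5:
n3 - n2 - n4 - n5: max(4, 4, 2) = 4
n3 - n2 - n5: max(4, 8) = 8
n3 - n4 - n2 - n5: max(5, 4, 8) = 8
n3 - n5: max(3) = 3
n3 - n4 - n5: max(5, 2) = 5
Best route has worst link 3.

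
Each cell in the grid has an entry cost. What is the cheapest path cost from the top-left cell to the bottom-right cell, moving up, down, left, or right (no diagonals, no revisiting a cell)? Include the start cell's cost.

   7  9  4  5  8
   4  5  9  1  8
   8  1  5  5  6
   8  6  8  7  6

39

Path [0,0]→[1,0]→[1,1]→[2,1]→[2,2]→[2,3]→[2,4]→[3,4]: 7 + 4 + 5 + 1 + 5 + 5 + 6 + 6 = 39.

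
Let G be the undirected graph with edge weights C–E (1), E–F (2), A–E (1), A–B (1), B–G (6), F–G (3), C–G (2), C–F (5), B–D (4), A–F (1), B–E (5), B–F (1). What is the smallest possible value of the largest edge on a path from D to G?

Comparing a few candidate routes:
D → B → A → F → E → C → G: max(4, 1, 1, 2, 1, 2) = 4
D → B → A → E → F → G: max(4, 1, 1, 2, 3) = 4
D → B → A → F → G: max(4, 1, 1, 3) = 4
D → B → A → E → C → G: max(4, 1, 1, 1, 2) = 4
Best route has worst link 4.

4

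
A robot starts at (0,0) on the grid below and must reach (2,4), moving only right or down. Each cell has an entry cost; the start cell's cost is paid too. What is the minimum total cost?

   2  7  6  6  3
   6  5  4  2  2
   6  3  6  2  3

Best path: (0,0) (1,0) (1,1) (1,2) (1,3) (1,4) (2,4)
Cost: 2 + 6 + 5 + 4 + 2 + 2 + 3 = 24

24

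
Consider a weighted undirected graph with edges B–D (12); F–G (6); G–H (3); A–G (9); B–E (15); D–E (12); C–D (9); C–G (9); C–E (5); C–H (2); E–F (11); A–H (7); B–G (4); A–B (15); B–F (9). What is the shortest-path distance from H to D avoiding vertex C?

Comparing a few candidate routes:
H -> G -> B -> E -> D: 3 + 4 + 15 + 12 = 34
H -> G -> F -> B -> D: 3 + 6 + 9 + 12 = 30
H -> A -> G -> B -> D: 7 + 9 + 4 + 12 = 32
H -> A -> B -> D: 7 + 15 + 12 = 34
H -> G -> B -> D: 3 + 4 + 12 = 19
H -> G -> F -> E -> D: 3 + 6 + 11 + 12 = 32
Shortest: 19.

19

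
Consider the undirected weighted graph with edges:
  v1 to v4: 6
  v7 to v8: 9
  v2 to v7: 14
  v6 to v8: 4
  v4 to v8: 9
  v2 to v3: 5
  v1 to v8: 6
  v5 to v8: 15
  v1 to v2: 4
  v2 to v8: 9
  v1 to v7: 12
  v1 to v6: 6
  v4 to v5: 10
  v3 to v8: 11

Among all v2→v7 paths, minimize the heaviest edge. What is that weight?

Some routes from v2 to v7:
v2→v1→v8→v7: max(4, 6, 9) = 9
v2→v3→v8→v7: max(5, 11, 9) = 11
v2→v8→v4→v1→v7: max(9, 9, 6, 12) = 12
v2→v1→v4→v8→v7: max(4, 6, 9, 9) = 9
v2→v1→v6→v8→v7: max(4, 6, 4, 9) = 9
v2→v8→v7: max(9, 9) = 9
Best route has worst link 9.

9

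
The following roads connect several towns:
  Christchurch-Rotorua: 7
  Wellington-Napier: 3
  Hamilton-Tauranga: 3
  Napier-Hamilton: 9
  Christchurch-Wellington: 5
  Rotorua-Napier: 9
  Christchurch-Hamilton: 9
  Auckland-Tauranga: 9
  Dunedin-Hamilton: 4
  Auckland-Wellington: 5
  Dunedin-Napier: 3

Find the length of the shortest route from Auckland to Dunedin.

Checking several routes:
Auckland-Wellington-Napier-Hamilton-Dunedin: 5 + 3 + 9 + 4 = 21
Auckland-Tauranga-Hamilton-Dunedin: 9 + 3 + 4 = 16
Auckland-Wellington-Napier-Dunedin: 5 + 3 + 3 = 11
The minimum is 11.

11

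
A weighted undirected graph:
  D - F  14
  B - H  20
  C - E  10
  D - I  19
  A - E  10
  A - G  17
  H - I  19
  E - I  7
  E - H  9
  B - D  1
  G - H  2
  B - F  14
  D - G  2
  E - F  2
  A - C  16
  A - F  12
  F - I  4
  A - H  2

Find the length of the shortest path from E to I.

Checking several routes:
E→F→I: 2 + 4 = 6
E→H→A→F→I: 9 + 2 + 12 + 4 = 27
E→H→G→D→F→I: 9 + 2 + 2 + 14 + 4 = 31
E→H→I: 9 + 19 = 28
E→A→F→I: 10 + 12 + 4 = 26
E→I: 7
Shortest: 6.

6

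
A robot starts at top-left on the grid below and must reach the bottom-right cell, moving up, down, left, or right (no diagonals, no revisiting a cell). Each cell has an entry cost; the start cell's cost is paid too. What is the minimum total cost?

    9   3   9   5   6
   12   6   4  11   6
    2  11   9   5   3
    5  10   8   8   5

Best path: [0,0]→[0,1]→[1,1]→[1,2]→[2,2]→[2,3]→[2,4]→[3,4]
Cost: 9 + 3 + 6 + 4 + 9 + 5 + 3 + 5 = 44

44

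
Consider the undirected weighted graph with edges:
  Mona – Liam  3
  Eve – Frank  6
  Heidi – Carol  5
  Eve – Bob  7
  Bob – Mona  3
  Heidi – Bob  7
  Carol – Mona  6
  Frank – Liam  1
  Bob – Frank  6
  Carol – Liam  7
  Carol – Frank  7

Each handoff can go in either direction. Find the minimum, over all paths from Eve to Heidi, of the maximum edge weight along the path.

6

Comparing a few candidate routes:
Eve→Frank→Liam→Mona→Carol→Heidi: max(6, 1, 3, 6, 5) = 6
Eve→Frank→Carol→Liam→Mona→Bob→Heidi: max(6, 7, 7, 3, 3, 7) = 7
Eve→Frank→Bob→Mona→Carol→Heidi: max(6, 6, 3, 6, 5) = 6
Best route has worst link 6.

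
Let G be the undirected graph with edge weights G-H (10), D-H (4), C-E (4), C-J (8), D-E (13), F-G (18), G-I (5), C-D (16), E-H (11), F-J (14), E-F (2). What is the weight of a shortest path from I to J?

37

Checking several routes:
I - G - H - D - C - J: 5 + 10 + 4 + 16 + 8 = 43
I - G - F - E - C - J: 5 + 18 + 2 + 4 + 8 = 37
I - G - H - E - C - J: 5 + 10 + 11 + 4 + 8 = 38
I - G - H - E - F - J: 5 + 10 + 11 + 2 + 14 = 42
I - G - F - J: 5 + 18 + 14 = 37
I - G - H - D - E - C - J: 5 + 10 + 4 + 13 + 4 + 8 = 44
The minimum is 37.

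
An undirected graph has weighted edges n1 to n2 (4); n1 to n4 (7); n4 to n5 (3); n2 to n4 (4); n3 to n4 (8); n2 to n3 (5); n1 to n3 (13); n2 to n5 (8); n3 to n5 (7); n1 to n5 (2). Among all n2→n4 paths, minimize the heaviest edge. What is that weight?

A few of the n2→n4 routes:
n2 -> n1 -> n5 -> n4: max(4, 2, 3) = 4
n2 -> n3 -> n5 -> n4: max(5, 7, 3) = 7
n2 -> n1 -> n4: max(4, 7) = 7
n2 -> n3 -> n5 -> n1 -> n4: max(5, 7, 2, 7) = 7
n2 -> n4: max(4) = 4
The minimum achievable maximum is 4.

4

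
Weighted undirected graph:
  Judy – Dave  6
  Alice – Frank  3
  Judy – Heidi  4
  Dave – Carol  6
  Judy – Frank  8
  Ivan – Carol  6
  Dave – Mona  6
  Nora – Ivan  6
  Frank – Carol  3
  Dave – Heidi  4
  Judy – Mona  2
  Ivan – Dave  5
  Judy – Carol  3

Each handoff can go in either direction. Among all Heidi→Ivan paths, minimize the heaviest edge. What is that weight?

Checking several routes:
Heidi - Judy - Mona - Dave - Ivan: max(4, 2, 6, 5) = 6
Heidi - Dave - Ivan: max(4, 5) = 5
Heidi - Judy - Carol - Ivan: max(4, 3, 6) = 6
Heidi - Judy - Mona - Dave - Carol - Ivan: max(4, 2, 6, 6, 6) = 6
The minimum achievable maximum is 5.

5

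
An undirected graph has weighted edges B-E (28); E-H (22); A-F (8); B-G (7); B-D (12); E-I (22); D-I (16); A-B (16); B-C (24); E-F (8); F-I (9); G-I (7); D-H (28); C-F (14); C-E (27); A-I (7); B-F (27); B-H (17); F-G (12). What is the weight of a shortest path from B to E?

Some routes from B to E:
B→E: 28
B→G→F→E: 7 + 12 + 8 = 27
B→G→I→F→E: 7 + 7 + 9 + 8 = 31
The minimum is 27.

27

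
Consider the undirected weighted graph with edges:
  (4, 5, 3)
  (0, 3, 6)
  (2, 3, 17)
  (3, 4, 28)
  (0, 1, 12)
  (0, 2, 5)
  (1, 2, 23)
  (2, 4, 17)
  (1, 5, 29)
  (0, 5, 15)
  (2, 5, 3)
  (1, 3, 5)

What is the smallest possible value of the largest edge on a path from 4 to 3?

Checking several routes:
4 - 5 - 2 - 0 - 3: max(3, 3, 5, 6) = 6
4 - 5 - 0 - 3: max(3, 15, 6) = 15
4 - 5 - 2 - 0 - 1 - 3: max(3, 3, 5, 12, 5) = 12
Smallest bottleneck: 6.

6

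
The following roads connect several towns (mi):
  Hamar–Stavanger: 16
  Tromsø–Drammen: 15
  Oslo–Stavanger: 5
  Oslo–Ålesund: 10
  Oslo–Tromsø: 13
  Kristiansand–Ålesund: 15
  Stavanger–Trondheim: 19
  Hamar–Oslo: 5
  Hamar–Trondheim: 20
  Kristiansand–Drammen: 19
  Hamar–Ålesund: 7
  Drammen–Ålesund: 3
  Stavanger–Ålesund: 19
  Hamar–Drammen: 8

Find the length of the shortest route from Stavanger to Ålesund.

Some routes from Stavanger to Ålesund:
Stavanger → Oslo → Hamar → Ålesund: 5 + 5 + 7 = 17
Stavanger → Oslo → Ålesund: 5 + 10 = 15
Stavanger → Ålesund: 19
The minimum is 15 mi.

15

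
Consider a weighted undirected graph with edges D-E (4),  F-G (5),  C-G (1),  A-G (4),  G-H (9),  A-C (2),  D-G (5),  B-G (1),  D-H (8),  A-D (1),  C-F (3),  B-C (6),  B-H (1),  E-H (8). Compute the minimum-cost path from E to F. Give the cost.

Comparing a few candidate routes:
E-D-A-G-C-F: 4 + 1 + 4 + 1 + 3 = 13
E-D-G-C-F: 4 + 5 + 1 + 3 = 13
E-D-A-C-F: 4 + 1 + 2 + 3 = 10
E-D-G-F: 4 + 5 + 5 = 14
E-D-A-C-G-F: 4 + 1 + 2 + 1 + 5 = 13
E-D-A-G-F: 4 + 1 + 4 + 5 = 14
Shortest: 10.

10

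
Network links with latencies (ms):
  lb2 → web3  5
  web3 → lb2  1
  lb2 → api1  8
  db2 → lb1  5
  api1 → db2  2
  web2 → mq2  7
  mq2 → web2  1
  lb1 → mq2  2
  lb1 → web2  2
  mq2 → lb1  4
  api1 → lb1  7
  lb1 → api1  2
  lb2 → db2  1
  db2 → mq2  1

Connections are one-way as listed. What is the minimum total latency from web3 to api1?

9

Candidate routes:
web3→lb2→db2→lb1→api1: 1 + 1 + 5 + 2 = 9
web3→lb2→api1: 1 + 8 = 9
web3→lb2→db2→mq2→lb1→api1: 1 + 1 + 1 + 4 + 2 = 9
The minimum is 9 ms.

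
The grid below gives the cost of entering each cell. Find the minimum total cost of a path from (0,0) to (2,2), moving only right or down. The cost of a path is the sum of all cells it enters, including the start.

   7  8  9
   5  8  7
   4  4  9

29

One optimal route is r0c0 r1c0 r2c0 r2c1 r2c2.
Its cost is 7 + 5 + 4 + 4 + 9 = 29.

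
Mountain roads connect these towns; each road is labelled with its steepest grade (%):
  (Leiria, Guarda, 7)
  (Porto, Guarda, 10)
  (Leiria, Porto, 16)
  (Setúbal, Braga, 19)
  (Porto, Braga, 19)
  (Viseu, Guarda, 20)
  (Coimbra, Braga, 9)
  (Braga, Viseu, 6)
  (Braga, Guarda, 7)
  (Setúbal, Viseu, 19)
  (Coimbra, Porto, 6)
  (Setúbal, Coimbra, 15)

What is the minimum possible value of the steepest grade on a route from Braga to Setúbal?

15

Checking several routes:
Braga - Guarda - Leiria - Porto - Coimbra - Setúbal: max(7, 7, 16, 6, 15) = 16
Braga - Coimbra - Setúbal: max(9, 15) = 15
Braga - Guarda - Porto - Coimbra - Setúbal: max(7, 10, 6, 15) = 15
Best route has worst link 15%.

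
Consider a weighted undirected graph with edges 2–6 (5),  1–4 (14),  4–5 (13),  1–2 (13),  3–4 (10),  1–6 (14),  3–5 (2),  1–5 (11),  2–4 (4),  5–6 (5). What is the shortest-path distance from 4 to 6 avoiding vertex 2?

Comparing a few candidate routes:
4-1-6: 14 + 14 = 28
4-3-5-6: 10 + 2 + 5 = 17
4-5-6: 13 + 5 = 18
4-1-5-6: 14 + 11 + 5 = 30
The minimum is 17.

17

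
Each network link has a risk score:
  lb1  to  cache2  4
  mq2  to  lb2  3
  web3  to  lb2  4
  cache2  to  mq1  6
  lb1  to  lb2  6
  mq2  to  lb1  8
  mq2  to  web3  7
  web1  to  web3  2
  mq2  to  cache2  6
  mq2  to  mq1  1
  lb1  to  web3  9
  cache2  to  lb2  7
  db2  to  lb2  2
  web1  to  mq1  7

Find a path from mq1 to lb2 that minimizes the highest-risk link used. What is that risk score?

Some routes from mq1 to lb2:
mq1-cache2-lb1-lb2: max(6, 4, 6) = 6
mq1-mq2-cache2-lb1-lb2: max(1, 6, 4, 6) = 6
mq1-cache2-mq2-lb2: max(6, 6, 3) = 6
mq1-web1-web3-mq2-lb2: max(7, 2, 7, 3) = 7
mq1-mq2-lb2: max(1, 3) = 3
Smallest bottleneck: 3.

3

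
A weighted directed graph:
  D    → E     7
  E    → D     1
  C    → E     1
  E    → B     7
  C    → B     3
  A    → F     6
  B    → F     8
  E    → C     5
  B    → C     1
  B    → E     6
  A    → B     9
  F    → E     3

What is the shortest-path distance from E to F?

Candidate routes:
E - B - F: 7 + 8 = 15
E - C - B - F: 5 + 3 + 8 = 16
The minimum is 15.

15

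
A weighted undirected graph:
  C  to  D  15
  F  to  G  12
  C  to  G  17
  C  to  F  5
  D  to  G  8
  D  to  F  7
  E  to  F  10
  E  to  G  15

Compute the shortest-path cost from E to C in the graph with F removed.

32

Candidate routes:
E-G-C: 15 + 17 = 32
E-G-D-C: 15 + 8 + 15 = 38
Shortest: 32.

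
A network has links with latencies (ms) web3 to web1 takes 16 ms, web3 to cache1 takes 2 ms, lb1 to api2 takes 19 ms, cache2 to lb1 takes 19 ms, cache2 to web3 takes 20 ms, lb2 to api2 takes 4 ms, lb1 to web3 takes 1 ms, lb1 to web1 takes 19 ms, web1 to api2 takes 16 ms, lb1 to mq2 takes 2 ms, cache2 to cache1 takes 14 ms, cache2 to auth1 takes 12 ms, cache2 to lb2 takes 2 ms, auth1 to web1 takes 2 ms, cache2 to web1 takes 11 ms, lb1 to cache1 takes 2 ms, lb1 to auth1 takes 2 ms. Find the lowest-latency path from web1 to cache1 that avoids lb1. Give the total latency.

18

Comparing a few candidate routes:
web1 -> cache2 -> web3 -> cache1: 11 + 20 + 2 = 33
web1 -> cache2 -> cache1: 11 + 14 = 25
web1 -> auth1 -> cache2 -> cache1: 2 + 12 + 14 = 28
web1 -> web3 -> cache1: 16 + 2 = 18
web1 -> api2 -> lb2 -> cache2 -> cache1: 16 + 4 + 2 + 14 = 36
Best route has total 18 ms.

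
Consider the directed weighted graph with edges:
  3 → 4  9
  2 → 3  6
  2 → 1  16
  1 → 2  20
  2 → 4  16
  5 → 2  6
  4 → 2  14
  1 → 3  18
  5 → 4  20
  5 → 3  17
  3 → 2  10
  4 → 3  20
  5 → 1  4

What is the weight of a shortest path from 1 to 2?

20

Routes from 1 to 2:
1 -> 3 -> 4 -> 2: 18 + 9 + 14 = 41
1 -> 3 -> 2: 18 + 10 = 28
1 -> 2: 20
The minimum is 20.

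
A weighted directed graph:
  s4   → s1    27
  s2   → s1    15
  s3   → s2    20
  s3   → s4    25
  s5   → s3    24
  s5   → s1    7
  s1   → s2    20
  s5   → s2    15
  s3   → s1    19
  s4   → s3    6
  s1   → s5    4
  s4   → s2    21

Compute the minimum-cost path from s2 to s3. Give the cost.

43

Routes from s2 to s3:
s2 → s1 → s5 → s3: 15 + 4 + 24 = 43
Shortest: 43.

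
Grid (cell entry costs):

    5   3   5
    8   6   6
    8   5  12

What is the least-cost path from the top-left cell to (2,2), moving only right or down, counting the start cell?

31

One optimal route is r0c0 r0c1 r0c2 r1c2 r2c2.
Its cost is 5 + 3 + 5 + 6 + 12 = 31.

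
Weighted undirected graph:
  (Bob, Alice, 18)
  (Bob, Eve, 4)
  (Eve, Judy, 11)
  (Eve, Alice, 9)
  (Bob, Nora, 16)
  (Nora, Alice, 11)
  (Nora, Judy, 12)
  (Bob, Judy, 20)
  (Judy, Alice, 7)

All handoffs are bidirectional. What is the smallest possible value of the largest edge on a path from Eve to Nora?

Checking several routes:
Eve → Alice → Judy → Nora: max(9, 7, 12) = 12
Eve → Judy → Alice → Nora: max(11, 7, 11) = 11
Eve → Judy → Nora: max(11, 12) = 12
Eve → Bob → Nora: max(4, 16) = 16
Eve → Alice → Nora: max(9, 11) = 11
Best route has worst link 11.

11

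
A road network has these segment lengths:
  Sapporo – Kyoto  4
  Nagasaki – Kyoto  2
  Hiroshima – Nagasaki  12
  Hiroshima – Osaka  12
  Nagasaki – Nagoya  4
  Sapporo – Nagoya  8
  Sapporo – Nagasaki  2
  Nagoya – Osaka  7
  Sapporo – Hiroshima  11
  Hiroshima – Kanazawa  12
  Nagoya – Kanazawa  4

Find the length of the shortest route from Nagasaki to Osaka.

11

Some routes from Nagasaki to Osaka:
Nagasaki → Nagoya → Osaka: 4 + 7 = 11
Nagasaki → Kyoto → Sapporo → Nagoya → Osaka: 2 + 4 + 8 + 7 = 21
Nagasaki → Sapporo → Hiroshima → Osaka: 2 + 11 + 12 = 25
Nagasaki → Sapporo → Nagoya → Osaka: 2 + 8 + 7 = 17
Nagasaki → Hiroshima → Osaka: 12 + 12 = 24
Best route has total 11.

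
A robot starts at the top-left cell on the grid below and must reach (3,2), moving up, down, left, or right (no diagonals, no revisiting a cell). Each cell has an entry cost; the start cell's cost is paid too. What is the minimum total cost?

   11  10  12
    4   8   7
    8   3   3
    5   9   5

34

Best path: [0,0] → [1,0] → [1,1] → [2,1] → [2,2] → [3,2]
Cost: 11 + 4 + 8 + 3 + 3 + 5 = 34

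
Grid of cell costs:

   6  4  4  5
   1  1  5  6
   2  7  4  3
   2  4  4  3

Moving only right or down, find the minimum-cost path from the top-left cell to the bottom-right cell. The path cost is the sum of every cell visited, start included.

22

One optimal route is (0,0) (1,0) (2,0) (3,0) (3,1) (3,2) (3,3).
Its cost is 6 + 1 + 2 + 2 + 4 + 4 + 3 = 22.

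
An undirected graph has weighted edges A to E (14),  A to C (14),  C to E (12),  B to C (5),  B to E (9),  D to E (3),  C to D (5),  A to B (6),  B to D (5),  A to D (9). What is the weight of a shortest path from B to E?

8

Checking several routes:
B - C - E: 5 + 12 = 17
B - A - D - E: 6 + 9 + 3 = 18
B - E: 9
B - C - D - E: 5 + 5 + 3 = 13
B - D - E: 5 + 3 = 8
Shortest: 8.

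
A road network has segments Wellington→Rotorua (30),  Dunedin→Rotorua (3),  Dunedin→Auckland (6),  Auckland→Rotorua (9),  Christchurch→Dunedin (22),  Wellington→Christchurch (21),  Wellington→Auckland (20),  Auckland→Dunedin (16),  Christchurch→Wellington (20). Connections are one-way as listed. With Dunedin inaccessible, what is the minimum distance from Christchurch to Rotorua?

49

Paths from Christchurch to Rotorua avoiding Dunedin:
Christchurch - Wellington - Rotorua: 20 + 30 = 50
Christchurch - Wellington - Auckland - Rotorua: 20 + 20 + 9 = 49
Shortest: 49 km.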